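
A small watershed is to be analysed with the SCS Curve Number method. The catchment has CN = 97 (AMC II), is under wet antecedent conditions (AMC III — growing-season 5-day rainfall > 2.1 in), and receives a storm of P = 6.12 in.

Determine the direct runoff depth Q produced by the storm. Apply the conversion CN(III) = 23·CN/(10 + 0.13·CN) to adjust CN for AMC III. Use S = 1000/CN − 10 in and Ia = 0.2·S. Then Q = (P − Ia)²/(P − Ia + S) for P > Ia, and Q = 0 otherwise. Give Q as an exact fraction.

Q = 38497754883/6457685275 in ≈ 5.962 in

Adjust CN=97 to AMC III: 23·97/(10 + 0.13·97) → 2231 ÷ (2261/100) = 223100/2261 ≈ 98.673
S = 1000/(223100/2261) − 10 = 300/2231 in ≈ 0.134 in
Initial abstraction Ia = S/5 = (300/2231)/5 = 60/2231 ≈ 0.027 in
P − Ia = 6.120 − 0.027 = 339843/55775 ≈ 6.093 in (> 0, runoff occurs)
Q: (339843/55775)² ÷ (347343/55775) = 38497754883/6457685275 in (≈ 5.962 in)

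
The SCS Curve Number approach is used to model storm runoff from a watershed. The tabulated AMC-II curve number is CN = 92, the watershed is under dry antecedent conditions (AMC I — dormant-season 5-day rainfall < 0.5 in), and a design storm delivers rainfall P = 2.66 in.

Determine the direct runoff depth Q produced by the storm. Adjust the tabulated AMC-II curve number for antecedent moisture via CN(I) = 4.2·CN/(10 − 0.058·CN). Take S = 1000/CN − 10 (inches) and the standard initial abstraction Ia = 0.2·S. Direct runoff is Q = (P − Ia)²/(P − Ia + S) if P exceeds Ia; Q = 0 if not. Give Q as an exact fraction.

Dry (AMC I): CN(I) = 4.2·92/(10 − 0.058·92) = (1932/5)/(583/125) = 48300/583 ≈ 82.847
Max retention: S = 1000/(48300/583) − 10 = 1000/483 in (≈ 2.070 in)
Ia = 0.2S: 0.2·2.070 = 0.414 in (exactly 200/483)
Excess rainfall: 2.660 − 0.414 = 2.246 in; P > Ia so Q > 0
Runoff Q = (P−Ia)²/(P−Ia+S) = (2.246)²/(2.246+2.070) = 2941869121/2517371850 ≈ 1.169 in

Q = 2941869121/2517371850 in ≈ 1.169 in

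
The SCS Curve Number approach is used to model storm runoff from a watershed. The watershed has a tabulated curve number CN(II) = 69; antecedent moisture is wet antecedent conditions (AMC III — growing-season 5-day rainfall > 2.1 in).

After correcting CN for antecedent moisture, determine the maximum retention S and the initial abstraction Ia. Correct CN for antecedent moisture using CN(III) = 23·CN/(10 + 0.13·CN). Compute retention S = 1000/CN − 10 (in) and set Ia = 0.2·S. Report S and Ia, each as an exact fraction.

S = 3100/1587 in ≈ 1.953 in; Ia = 620/1587 in ≈ 0.391 in

CN(III) from CN(II)=69: (23·69)/(10 + 0.13·69) = 158700/1897 ≈ 83.658
Retention S: 1000/CN − 10 with CN=83.658 → S = 3100/1587 ≈ 1.953 in
Ia = 0.2·(3100/1587) = 620/1587 in ≈ 0.391 in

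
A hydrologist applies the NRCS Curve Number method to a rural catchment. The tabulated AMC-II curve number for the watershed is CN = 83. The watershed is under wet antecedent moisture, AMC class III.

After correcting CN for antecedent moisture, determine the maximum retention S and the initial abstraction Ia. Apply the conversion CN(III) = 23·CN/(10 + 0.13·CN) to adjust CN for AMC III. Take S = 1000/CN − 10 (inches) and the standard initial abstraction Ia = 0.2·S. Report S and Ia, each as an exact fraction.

Adjust CN=83 to AMC III: 23·83/(10 + 0.13·83) → 1909 ÷ (2079/100) = 190900/2079 ≈ 91.823
S = 1000/(190900/2079) − 10 = 1700/1909 in ≈ 0.891 in
Initial abstraction Ia = S/5 = (1700/1909)/5 = 340/1909 ≈ 0.178 in

S = 1700/1909 in ≈ 0.891 in; Ia = 340/1909 in ≈ 0.178 in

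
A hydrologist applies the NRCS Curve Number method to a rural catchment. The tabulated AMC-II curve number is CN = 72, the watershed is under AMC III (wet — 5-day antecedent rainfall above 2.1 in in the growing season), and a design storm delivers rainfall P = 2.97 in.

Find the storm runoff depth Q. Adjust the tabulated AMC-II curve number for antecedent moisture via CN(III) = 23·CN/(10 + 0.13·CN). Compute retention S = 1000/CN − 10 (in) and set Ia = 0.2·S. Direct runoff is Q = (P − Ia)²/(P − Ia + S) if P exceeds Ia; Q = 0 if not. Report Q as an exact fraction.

CN(III) from CN(II)=72: (23·72)/(10 + 0.13·72) = 10350/121 ≈ 85.537
Retention S: 1000/CN − 10 with CN=85.537 → S = 350/207 ≈ 1.691 in
Ia = 0.2·(350/207) = 70/207 in ≈ 0.338 in
Since P=2.970 > Ia=0.338: effective rainfall P−Ia = 54479/20700 in
Runoff Q = (P−Ia)²/(P−Ia+S) = (2.632)²/(2.632+1.691) = 2967961441/1852215300 ≈ 1.602 in

Q = 2967961441/1852215300 in ≈ 1.602 in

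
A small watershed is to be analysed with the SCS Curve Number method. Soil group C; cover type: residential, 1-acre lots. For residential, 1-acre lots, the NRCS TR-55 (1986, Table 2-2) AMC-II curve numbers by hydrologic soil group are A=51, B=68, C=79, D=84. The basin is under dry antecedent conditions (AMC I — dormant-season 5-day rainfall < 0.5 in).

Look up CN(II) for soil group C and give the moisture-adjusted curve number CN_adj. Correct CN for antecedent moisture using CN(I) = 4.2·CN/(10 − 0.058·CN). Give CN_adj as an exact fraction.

NRCS table: residential, 1-acre lots, soil group C → CN(II) = 79
CN(I) from CN(II)=79: (4.2·79)/(10 − 0.058·79) = 7900/129 ≈ 61.240

CN_adj = 7900/129 ≈ 61.240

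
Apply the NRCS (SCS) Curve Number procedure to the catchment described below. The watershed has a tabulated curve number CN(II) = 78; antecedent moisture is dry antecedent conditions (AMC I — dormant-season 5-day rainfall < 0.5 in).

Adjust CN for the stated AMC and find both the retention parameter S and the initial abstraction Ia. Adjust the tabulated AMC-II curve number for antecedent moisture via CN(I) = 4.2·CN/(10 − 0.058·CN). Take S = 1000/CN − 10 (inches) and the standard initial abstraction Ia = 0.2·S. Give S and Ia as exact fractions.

S = 5500/819 in ≈ 6.716 in; Ia = 1100/819 in ≈ 1.343 in

Adjust CN=78 to AMC I: 4.2·78/(10 − 0.058·78) → (1638/5) ÷ (1369/250) = 81900/1369 ≈ 59.825
Max retention: S = 1000/(81900/1369) − 10 = 5500/819 in (≈ 6.716 in)
Ia = 0.2S: 0.2·6.716 = 1.343 in (exactly 1100/819)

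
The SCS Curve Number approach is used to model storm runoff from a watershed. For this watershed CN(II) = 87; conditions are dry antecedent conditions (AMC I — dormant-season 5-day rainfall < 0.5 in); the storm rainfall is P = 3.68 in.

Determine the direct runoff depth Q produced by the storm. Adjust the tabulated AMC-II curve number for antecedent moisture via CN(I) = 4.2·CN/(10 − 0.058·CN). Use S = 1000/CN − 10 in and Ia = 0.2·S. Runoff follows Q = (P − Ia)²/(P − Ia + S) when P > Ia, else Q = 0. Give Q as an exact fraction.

Adjust CN=87 to AMC I: 4.2·87/(10 − 0.058·87) → (1827/5) ÷ (2477/500) = 182700/2477 ≈ 73.759
S = 1000/(182700/2477) − 10 = 6500/1827 in ≈ 3.558 in
Ia = 0.2·(6500/1827) = 1300/1827 in ≈ 0.712 in
Excess rainfall: 3.680 − 0.712 = 2.968 in; P > Ia so Q > 0
Q: (135584/45675)² ÷ (298084/45675) = 4595755264/3403746675 in (≈ 1.350 in)

Q = 4595755264/3403746675 in ≈ 1.350 in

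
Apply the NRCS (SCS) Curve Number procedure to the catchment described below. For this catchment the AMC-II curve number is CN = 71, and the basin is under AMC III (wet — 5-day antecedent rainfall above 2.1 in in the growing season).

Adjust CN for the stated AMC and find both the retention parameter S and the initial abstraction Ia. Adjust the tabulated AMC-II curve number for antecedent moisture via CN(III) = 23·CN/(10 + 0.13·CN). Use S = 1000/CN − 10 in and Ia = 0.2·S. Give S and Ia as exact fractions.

CN(III) from CN(II)=71: (23·71)/(10 + 0.13·71) = 163300/1923 ≈ 84.919
Retention S: 1000/CN − 10 with CN=84.919 → S = 2900/1633 ≈ 1.776 in
Initial abstraction Ia = S/5 = (2900/1633)/5 = 580/1633 ≈ 0.355 in

S = 2900/1633 in ≈ 1.776 in; Ia = 580/1633 in ≈ 0.355 in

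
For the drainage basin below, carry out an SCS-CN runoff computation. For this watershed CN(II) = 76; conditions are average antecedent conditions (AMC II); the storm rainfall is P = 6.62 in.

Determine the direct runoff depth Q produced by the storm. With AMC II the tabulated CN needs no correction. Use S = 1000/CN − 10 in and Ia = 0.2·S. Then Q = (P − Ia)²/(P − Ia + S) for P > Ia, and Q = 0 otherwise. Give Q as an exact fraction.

Q = 32364721/8254550 in ≈ 3.921 in

Average conditions: CN = 76 (no AMC adjustment).
S = 1000/76 − 10 = 60/19 in ≈ 3.158 in
Ia = 0.2·(60/19) = 12/19 in ≈ 0.632 in
P − Ia = 6.620 − 0.632 = 5689/950 ≈ 5.988 in (> 0, runoff occurs)
Q = (5689/950)²/((5689/950) + 60/19) = (32364721/902500)/(8689/950) = 32364721/8254550 in ≈ 3.921 in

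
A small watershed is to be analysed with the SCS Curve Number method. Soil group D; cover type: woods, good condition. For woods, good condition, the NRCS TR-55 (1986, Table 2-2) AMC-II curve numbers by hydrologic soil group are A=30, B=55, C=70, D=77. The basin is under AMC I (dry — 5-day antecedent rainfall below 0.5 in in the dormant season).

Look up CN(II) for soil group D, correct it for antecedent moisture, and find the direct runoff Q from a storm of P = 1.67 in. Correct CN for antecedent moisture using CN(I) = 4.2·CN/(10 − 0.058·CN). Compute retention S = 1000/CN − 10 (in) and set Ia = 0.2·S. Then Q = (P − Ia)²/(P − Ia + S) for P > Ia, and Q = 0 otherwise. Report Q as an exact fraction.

Q = 1603121521/192429306300 in ≈ 0.008 in

NRCS table: woods, good condition, soil group D → CN(II) = 77
Adjust CN=77 to AMC I: 4.2·77/(10 − 0.058·77) → (1617/5) ÷ (2767/500) = 161700/2767 ≈ 58.439
Max retention: S = 1000/(161700/2767) − 10 = 11500/1617 in (≈ 7.112 in)
Ia = 0.2S: 0.2·7.112 = 1.422 in (exactly 2300/1617)
Excess rainfall: 1.670 − 1.422 = 0.248 in; P > Ia so Q > 0
Runoff Q = (P−Ia)²/(P−Ia+S) = (0.248)²/(0.248+7.112) = 1603121521/192429306300 ≈ 0.008 in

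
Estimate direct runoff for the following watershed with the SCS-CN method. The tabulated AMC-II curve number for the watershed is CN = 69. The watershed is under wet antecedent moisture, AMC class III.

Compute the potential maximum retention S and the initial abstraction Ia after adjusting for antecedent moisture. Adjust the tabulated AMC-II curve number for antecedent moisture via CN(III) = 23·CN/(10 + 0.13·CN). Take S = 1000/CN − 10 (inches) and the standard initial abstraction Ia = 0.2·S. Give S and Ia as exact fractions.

S = 3100/1587 in ≈ 1.953 in; Ia = 620/1587 in ≈ 0.391 in

CN(III) from CN(II)=69: (23·69)/(10 + 0.13·69) = 158700/1897 ≈ 83.658
Max retention: S = 1000/(158700/1897) − 10 = 3100/1587 in (≈ 1.953 in)
Ia = 0.2S: 0.2·1.953 = 0.391 in (exactly 620/1587)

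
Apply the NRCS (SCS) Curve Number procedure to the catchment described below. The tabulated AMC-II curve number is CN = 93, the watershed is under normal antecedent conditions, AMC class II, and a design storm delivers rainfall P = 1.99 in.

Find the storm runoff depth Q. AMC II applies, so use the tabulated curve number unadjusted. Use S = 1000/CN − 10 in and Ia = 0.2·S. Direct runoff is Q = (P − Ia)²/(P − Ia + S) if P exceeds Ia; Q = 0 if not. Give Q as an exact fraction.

Q = 292649449/224195100 in ≈ 1.305 in

CN(II) = 93; AMC II needs no correction.
Retention S: 1000/CN − 10 with CN=93.000 → S = 70/93 ≈ 0.753 in
Ia = 0.2S: 0.2·0.753 = 0.151 in (exactly 14/93)
Since P=1.990 > Ia=0.151: effective rainfall P−Ia = 17107/9300 in
Q: (17107/9300)² ÷ (24107/9300) = 292649449/224195100 in (≈ 1.305 in)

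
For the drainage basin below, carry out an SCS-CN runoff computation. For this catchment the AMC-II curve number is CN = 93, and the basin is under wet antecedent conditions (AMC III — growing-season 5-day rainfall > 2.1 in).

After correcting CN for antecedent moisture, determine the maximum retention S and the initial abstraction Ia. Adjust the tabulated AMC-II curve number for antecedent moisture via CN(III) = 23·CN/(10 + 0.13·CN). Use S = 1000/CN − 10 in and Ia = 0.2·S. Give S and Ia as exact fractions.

S = 700/2139 in ≈ 0.327 in; Ia = 140/2139 in ≈ 0.065 in

CN(III) from CN(II)=93: (23·93)/(10 + 0.13·93) = 213900/2209 ≈ 96.831
Retention S: 1000/CN − 10 with CN=96.831 → S = 700/2139 ≈ 0.327 in
Initial abstraction Ia = S/5 = (700/2139)/5 = 140/2139 ≈ 0.065 in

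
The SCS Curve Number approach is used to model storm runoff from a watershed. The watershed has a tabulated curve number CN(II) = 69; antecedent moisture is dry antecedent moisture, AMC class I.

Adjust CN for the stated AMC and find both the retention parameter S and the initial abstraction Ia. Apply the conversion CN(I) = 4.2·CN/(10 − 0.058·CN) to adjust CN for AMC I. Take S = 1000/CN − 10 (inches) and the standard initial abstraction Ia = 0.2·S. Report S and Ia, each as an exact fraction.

Dry (AMC I): CN(I) = 4.2·69/(10 − 0.058·69) = (1449/5)/(2999/500) = 144900/2999 ≈ 48.316
S = 1000/(144900/2999) − 10 = 15500/1449 in ≈ 10.697 in
Ia = 0.2S: 0.2·10.697 = 2.139 in (exactly 3100/1449)

S = 15500/1449 in ≈ 10.697 in; Ia = 3100/1449 in ≈ 2.139 in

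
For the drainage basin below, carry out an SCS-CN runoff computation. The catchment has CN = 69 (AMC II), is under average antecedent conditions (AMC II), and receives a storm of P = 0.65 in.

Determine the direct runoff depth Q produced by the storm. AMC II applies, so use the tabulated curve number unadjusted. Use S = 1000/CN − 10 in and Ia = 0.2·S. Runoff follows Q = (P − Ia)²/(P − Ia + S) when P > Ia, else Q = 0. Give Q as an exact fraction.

Q = 0 in ≈ 0.000 in

CN(II) = 69; AMC II needs no correction.
Max retention: S = 1000/69 − 10 = 310/69 in (≈ 4.493 in)
Ia = 0.2S: 0.2·4.493 = 0.899 in (exactly 62/69)
P = 0.650 ≤ Ia = 0.899 in: entire storm abstracted, Q = 0.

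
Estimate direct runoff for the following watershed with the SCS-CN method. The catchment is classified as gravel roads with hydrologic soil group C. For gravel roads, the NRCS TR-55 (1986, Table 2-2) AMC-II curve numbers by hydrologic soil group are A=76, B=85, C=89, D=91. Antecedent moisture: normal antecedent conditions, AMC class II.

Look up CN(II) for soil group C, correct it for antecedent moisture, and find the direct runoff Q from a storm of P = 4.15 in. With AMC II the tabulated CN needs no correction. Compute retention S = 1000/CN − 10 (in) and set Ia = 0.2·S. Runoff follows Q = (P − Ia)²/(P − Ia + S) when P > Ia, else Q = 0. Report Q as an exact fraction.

Q = 48260809/16281660 in ≈ 2.964 in

NRCS table: gravel roads, soil group C → CN(II) = 89
AMC II — tabulated CN = 89 applies directly.
Max retention: S = 1000/89 − 10 = 110/89 in (≈ 1.236 in)
Initial abstraction Ia = S/5 = (110/89)/5 = 22/89 ≈ 0.247 in
Since P=4.150 > Ia=0.247: effective rainfall P−Ia = 6947/1780 in
Q = (6947/1780)²/((6947/1780) + 110/89) = (48260809/3168400)/(9147/1780) = 48260809/16281660 in ≈ 2.964 in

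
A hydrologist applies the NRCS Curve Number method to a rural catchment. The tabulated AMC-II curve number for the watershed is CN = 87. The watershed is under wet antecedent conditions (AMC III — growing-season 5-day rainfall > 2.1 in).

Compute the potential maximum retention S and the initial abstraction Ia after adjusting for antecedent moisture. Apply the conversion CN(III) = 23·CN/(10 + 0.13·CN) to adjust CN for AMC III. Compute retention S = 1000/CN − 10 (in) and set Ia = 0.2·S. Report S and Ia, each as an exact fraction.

Adjust CN=87 to AMC III: 23·87/(10 + 0.13·87) → 2001 ÷ (2131/100) = 200100/2131 ≈ 93.900
S = 1000/(200100/2131) − 10 = 1300/2001 in ≈ 0.650 in
Ia = 0.2S: 0.2·0.650 = 0.130 in (exactly 260/2001)

S = 1300/2001 in ≈ 0.650 in; Ia = 260/2001 in ≈ 0.130 in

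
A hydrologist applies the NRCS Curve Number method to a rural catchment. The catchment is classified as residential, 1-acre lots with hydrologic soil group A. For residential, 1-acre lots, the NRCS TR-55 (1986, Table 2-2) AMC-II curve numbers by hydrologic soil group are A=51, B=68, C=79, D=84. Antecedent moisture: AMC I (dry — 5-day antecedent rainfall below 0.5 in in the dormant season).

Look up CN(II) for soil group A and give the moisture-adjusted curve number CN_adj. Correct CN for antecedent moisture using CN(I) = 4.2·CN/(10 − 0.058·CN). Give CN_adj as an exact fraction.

CN_adj = 15300/503 ≈ 30.417

NRCS table: residential, 1-acre lots, soil group A → CN(II) = 51
CN(I) from CN(II)=51: (4.2·51)/(10 − 0.058·51) = 15300/503 ≈ 30.417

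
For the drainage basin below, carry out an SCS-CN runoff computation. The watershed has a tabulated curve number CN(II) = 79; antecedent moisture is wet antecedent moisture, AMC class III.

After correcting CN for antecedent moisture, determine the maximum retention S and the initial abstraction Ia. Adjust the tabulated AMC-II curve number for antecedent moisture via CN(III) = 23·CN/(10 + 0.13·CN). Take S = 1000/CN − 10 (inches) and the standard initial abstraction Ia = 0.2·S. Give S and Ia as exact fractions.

S = 2100/1817 in ≈ 1.156 in; Ia = 420/1817 in ≈ 0.231 in

Wet (AMC III): CN(III) = 23·79/(10 + 0.13·79) = 1817/(2027/100) = 181700/2027 ≈ 89.640
Max retention: S = 1000/(181700/2027) − 10 = 2100/1817 in (≈ 1.156 in)
Ia = 0.2·(2100/1817) = 420/1817 in ≈ 0.231 in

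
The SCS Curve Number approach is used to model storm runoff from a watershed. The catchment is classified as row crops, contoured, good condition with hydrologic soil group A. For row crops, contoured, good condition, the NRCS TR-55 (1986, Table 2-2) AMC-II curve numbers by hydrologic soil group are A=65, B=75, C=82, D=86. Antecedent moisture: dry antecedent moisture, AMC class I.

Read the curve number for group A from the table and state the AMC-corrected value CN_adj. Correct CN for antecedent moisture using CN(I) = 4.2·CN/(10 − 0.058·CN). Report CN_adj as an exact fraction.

NRCS table: row crops, contoured, good condition, soil group A → CN(II) = 65
Dry (AMC I): CN(I) = 4.2·65/(10 − 0.058·65) = 273/(623/100) = 3900/89 ≈ 43.820

CN_adj = 3900/89 ≈ 43.820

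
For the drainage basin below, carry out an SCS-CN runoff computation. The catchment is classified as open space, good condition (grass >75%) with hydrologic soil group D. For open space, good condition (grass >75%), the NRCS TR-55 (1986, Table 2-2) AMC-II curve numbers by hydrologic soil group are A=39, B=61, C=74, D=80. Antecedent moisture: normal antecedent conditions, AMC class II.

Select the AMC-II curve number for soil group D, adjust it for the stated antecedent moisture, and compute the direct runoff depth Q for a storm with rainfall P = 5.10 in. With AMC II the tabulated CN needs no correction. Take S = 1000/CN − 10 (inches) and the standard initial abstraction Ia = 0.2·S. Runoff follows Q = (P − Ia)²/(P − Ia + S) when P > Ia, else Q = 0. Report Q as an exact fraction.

Q = 1058/355 in ≈ 2.980 in

NRCS table: open space, good condition (grass >75%), soil group D → CN(II) = 80
Average conditions: CN = 80 (no AMC adjustment).
Retention S: 1000/CN − 10 with CN=80.000 → S = 5/2 ≈ 2.500 in
Initial abstraction Ia = S/5 = (5/2)/5 = 1/2 ≈ 0.500 in
Excess rainfall: 5.100 − 0.500 = 4.600 in; P > Ia so Q > 0
Q = (23/5)²/((23/5) + 5/2) = (529/25)/(71/10) = 1058/355 in ≈ 2.980 in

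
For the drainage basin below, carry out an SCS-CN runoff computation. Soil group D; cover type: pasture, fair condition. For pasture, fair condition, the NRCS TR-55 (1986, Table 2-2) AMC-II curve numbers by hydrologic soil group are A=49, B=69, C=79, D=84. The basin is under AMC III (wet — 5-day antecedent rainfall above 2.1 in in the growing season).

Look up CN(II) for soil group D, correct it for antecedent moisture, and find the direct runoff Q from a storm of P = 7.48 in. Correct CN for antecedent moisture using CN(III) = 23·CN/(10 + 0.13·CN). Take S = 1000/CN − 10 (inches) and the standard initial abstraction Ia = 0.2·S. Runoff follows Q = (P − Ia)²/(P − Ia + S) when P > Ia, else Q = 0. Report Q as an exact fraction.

NRCS table: pasture, fair condition, soil group D → CN(II) = 84
Adjust CN=84 to AMC III: 23·84/(10 + 0.13·84) → 1932 ÷ (523/25) = 48300/523 ≈ 92.352
Retention S: 1000/CN − 10 with CN=92.352 → S = 400/483 ≈ 0.828 in
Ia = 0.2S: 0.2·0.828 = 0.166 in (exactly 80/483)
P − Ia = 7.480 − 0.166 = 88321/12075 ≈ 7.314 in (> 0, runoff occurs)
Q: (88321/12075)² ÷ (98321/12075) = 7800599041/1187226075 in (≈ 6.570 in)

Q = 7800599041/1187226075 in ≈ 6.570 in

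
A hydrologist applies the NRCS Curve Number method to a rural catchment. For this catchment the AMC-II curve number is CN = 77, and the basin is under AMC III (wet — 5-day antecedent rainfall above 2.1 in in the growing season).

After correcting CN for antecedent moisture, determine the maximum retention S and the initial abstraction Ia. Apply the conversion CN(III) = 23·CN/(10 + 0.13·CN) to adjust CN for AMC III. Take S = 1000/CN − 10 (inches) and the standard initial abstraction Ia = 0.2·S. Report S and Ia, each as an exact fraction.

S = 100/77 in ≈ 1.299 in; Ia = 20/77 in ≈ 0.260 in

Adjust CN=77 to AMC III: 23·77/(10 + 0.13·77) → 1771 ÷ (2001/100) = 7700/87 ≈ 88.506
S = 1000/(7700/87) − 10 = 100/77 in ≈ 1.299 in
Ia = 0.2·(100/77) = 20/77 in ≈ 0.260 in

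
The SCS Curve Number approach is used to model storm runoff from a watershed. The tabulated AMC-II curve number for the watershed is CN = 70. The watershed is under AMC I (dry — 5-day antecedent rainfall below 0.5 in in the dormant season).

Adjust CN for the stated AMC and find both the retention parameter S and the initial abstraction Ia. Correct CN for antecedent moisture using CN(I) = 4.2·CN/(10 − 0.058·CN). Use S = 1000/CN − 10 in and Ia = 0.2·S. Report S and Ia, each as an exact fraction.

Dry (AMC I): CN(I) = 4.2·70/(10 − 0.058·70) = 294/(297/50) = 4900/99 ≈ 49.495
Retention S: 1000/CN − 10 with CN=49.495 → S = 500/49 ≈ 10.204 in
Initial abstraction Ia = S/5 = (500/49)/5 = 100/49 ≈ 2.041 in

S = 500/49 in ≈ 10.204 in; Ia = 100/49 in ≈ 2.041 in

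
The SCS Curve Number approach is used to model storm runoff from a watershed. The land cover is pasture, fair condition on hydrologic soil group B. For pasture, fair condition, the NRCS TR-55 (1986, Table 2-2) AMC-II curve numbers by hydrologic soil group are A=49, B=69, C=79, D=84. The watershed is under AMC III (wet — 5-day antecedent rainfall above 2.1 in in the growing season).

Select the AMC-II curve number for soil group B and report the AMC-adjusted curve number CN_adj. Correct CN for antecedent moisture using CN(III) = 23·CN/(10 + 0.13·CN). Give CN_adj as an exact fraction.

CN_adj = 158700/1897 ≈ 83.658

NRCS table: pasture, fair condition, soil group B → CN(II) = 69
Wet (AMC III): CN(III) = 23·69/(10 + 0.13·69) = 1587/(1897/100) = 158700/1897 ≈ 83.658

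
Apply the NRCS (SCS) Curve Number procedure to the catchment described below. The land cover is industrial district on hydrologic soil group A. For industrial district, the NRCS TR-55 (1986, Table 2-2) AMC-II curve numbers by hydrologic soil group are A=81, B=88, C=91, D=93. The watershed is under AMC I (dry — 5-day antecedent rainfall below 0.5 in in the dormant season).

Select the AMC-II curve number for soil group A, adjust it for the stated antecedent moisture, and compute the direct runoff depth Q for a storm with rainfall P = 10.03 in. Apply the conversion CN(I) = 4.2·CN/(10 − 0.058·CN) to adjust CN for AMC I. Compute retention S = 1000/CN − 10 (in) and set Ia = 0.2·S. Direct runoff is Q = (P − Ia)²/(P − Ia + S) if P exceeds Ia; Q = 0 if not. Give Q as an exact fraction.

NRCS table: industrial district, soil group A → CN(II) = 81
Dry (AMC I): CN(I) = 4.2·81/(10 − 0.058·81) = (1701/5)/(2651/500) = 170100/2651 ≈ 64.164
Retention S: 1000/CN − 10 with CN=64.164 → S = 9500/1701 ≈ 5.585 in
Ia = 0.2·(9500/1701) = 1900/1701 in ≈ 1.117 in
P − Ia = 10.030 − 1.117 = 1516103/170100 ≈ 8.913 in (> 0, runoff occurs)
Q: (1516103/170100)² ÷ (2466103/170100) = 2298568306609/419484120300 in (≈ 5.480 in)

Q = 2298568306609/419484120300 in ≈ 5.480 in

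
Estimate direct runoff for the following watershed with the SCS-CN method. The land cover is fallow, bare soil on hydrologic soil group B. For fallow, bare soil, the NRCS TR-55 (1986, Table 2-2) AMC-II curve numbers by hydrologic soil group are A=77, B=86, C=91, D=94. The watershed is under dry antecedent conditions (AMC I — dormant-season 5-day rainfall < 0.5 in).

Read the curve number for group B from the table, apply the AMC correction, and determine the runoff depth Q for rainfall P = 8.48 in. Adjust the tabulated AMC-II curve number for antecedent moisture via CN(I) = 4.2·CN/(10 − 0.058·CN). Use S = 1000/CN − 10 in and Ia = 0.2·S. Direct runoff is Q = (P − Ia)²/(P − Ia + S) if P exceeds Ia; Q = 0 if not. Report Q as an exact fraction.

Q = 154355776/30111825 in ≈ 5.126 in

NRCS table: fallow, bare soil, soil group B → CN(II) = 86
Adjust CN=86 to AMC I: 4.2·86/(10 − 0.058·86) → (1806/5) ÷ (1253/250) = 12900/179 ≈ 72.067
S = 1000/(12900/179) − 10 = 500/129 in ≈ 3.876 in
Ia = 0.2S: 0.2·3.876 = 0.775 in (exactly 100/129)
P − Ia = 8.480 − 0.775 = 24848/3225 ≈ 7.705 in (> 0, runoff occurs)
Q = (24848/3225)²/((24848/3225) + 500/129) = (617423104/10400625)/(37348/3225) = 154355776/30111825 in ≈ 5.126 in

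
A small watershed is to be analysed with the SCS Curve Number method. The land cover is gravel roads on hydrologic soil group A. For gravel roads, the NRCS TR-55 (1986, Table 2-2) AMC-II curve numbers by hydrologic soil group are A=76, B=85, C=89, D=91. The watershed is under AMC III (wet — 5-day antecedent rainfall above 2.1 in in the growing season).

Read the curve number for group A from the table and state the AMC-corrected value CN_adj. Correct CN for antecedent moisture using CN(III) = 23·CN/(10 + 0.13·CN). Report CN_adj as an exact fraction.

NRCS table: gravel roads, soil group A → CN(II) = 76
Adjust CN=76 to AMC III: 23·76/(10 + 0.13·76) → 1748 ÷ (497/25) = 43700/497 ≈ 87.928

CN_adj = 43700/497 ≈ 87.928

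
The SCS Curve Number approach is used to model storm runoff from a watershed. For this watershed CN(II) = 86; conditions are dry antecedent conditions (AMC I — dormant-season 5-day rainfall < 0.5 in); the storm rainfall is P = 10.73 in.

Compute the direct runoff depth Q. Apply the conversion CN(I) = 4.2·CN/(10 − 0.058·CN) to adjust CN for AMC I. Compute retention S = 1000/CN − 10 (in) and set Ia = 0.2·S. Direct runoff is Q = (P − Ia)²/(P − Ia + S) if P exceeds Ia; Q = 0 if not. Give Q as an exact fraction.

Dry (AMC I): CN(I) = 4.2·86/(10 − 0.058·86) = (1806/5)/(1253/250) = 12900/179 ≈ 72.067
Retention S: 1000/CN − 10 with CN=72.067 → S = 500/129 ≈ 3.876 in
Ia = 0.2·(500/129) = 100/129 in ≈ 0.775 in
P − Ia = 10.730 − 0.775 = 128417/12900 ≈ 9.955 in (> 0, runoff occurs)
Q: (128417/12900)² ÷ (178417/12900) = 16490925889/2301579300 in (≈ 7.165 in)

Q = 16490925889/2301579300 in ≈ 7.165 in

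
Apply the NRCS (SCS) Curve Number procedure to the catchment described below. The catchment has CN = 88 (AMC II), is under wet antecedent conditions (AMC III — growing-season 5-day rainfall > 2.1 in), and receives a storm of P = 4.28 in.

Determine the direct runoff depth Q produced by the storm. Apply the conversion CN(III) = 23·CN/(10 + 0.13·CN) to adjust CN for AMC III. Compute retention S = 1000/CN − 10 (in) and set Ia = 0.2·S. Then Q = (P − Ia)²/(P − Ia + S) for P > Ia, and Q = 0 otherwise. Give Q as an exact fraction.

Adjust CN=88 to AMC III: 23·88/(10 + 0.13·88) → 2024 ÷ (536/25) = 6325/67 ≈ 94.403
S = 1000/(6325/67) − 10 = 150/253 in ≈ 0.593 in
Ia = 0.2·(150/253) = 30/253 in ≈ 0.119 in
Since P=4.280 > Ia=0.119: effective rainfall P−Ia = 26321/6325 in
Q = (26321/6325)²/((26321/6325) + 150/253) = (692795041/40005625)/(30071/6325) = 692795041/190199075 in ≈ 3.642 in

Q = 692795041/190199075 in ≈ 3.642 in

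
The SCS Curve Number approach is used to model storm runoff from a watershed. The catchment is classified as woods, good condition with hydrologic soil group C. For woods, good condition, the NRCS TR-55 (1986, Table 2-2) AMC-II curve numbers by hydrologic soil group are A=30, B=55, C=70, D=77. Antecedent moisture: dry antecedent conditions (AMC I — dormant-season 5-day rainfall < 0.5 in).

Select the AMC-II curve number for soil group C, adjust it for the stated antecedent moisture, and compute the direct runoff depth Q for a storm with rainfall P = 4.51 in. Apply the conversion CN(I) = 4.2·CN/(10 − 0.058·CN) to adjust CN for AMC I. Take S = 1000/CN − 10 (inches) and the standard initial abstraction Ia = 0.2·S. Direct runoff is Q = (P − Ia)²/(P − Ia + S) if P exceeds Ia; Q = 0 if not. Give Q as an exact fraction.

Q = 146385801/304285100 in ≈ 0.481 in

NRCS table: woods, good condition, soil group C → CN(II) = 70
Adjust CN=70 to AMC I: 4.2·70/(10 − 0.058·70) → 294 ÷ (297/50) = 4900/99 ≈ 49.495
Retention S: 1000/CN − 10 with CN=49.495 → S = 500/49 ≈ 10.204 in
Ia = 0.2·(500/49) = 100/49 in ≈ 2.041 in
Excess rainfall: 4.510 − 2.041 = 2.469 in; P > Ia so Q > 0
Runoff Q = (P−Ia)²/(P−Ia+S) = (2.469)²/(2.469+10.204) = 146385801/304285100 ≈ 0.481 in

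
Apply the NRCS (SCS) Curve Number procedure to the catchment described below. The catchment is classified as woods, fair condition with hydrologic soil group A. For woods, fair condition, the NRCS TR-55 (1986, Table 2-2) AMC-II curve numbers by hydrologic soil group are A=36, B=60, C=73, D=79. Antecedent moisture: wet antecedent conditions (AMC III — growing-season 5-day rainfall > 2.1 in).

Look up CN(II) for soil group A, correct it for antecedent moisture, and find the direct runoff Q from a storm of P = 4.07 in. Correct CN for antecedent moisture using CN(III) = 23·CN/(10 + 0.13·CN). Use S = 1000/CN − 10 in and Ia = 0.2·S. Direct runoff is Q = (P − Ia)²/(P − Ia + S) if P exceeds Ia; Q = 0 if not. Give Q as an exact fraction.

NRCS table: woods, fair condition, soil group A → CN(II) = 36
CN(III) from CN(II)=36: (23·36)/(10 + 0.13·36) = 20700/367 ≈ 56.403
Max retention: S = 1000/(20700/367) − 10 = 1600/207 in (≈ 7.729 in)
Ia = 0.2S: 0.2·7.729 = 1.546 in (exactly 320/207)
Since P=4.070 > Ia=1.546: effective rainfall P−Ia = 52249/20700 in
Q: (52249/20700)² ÷ (212249/20700) = 2729958001/4393554300 in (≈ 0.621 in)

Q = 2729958001/4393554300 in ≈ 0.621 in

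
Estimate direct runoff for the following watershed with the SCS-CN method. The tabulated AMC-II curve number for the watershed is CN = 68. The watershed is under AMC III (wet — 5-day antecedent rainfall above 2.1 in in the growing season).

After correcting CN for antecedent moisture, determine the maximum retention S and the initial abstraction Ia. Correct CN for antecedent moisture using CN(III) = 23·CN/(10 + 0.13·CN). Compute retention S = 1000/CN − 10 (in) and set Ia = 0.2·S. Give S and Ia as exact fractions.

CN(III) from CN(II)=68: (23·68)/(10 + 0.13·68) = 39100/471 ≈ 83.015
Retention S: 1000/CN − 10 with CN=83.015 → S = 800/391 ≈ 2.046 in
Initial abstraction Ia = S/5 = (800/391)/5 = 160/391 ≈ 0.409 in

S = 800/391 in ≈ 2.046 in; Ia = 160/391 in ≈ 0.409 in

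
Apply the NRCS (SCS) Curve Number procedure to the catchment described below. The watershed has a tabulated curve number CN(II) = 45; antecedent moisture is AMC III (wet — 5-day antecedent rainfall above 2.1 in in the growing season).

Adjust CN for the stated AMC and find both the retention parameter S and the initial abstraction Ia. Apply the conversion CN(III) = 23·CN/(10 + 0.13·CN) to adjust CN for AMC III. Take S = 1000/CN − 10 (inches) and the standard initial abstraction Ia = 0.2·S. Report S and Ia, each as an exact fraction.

CN(III) from CN(II)=45: (23·45)/(10 + 0.13·45) = 20700/317 ≈ 65.300
Retention S: 1000/CN − 10 with CN=65.300 → S = 1100/207 ≈ 5.314 in
Ia = 0.2·(1100/207) = 220/207 in ≈ 1.063 in

S = 1100/207 in ≈ 5.314 in; Ia = 220/207 in ≈ 1.063 in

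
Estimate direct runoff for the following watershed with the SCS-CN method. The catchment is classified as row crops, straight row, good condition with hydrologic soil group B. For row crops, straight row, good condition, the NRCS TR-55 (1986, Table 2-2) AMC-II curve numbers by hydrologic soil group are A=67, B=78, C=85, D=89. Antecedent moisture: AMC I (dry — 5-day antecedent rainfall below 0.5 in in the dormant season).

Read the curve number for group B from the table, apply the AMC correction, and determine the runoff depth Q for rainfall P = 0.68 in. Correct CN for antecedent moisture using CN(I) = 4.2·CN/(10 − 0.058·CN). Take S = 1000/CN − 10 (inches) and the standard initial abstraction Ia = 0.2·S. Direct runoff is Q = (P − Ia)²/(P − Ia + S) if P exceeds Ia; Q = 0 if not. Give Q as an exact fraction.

Q = 0 in ≈ 0.000 in

NRCS table: row crops, straight row, good condition, soil group B → CN(II) = 78
Adjust CN=78 to AMC I: 4.2·78/(10 − 0.058·78) → (1638/5) ÷ (1369/250) = 81900/1369 ≈ 59.825
S = 1000/(81900/1369) − 10 = 5500/819 in ≈ 6.716 in
Ia = 0.2S: 0.2·6.716 = 1.343 in (exactly 1100/819)
P = 0.680 ≤ Ia = 1.343 in: entire storm abstracted, Q = 0.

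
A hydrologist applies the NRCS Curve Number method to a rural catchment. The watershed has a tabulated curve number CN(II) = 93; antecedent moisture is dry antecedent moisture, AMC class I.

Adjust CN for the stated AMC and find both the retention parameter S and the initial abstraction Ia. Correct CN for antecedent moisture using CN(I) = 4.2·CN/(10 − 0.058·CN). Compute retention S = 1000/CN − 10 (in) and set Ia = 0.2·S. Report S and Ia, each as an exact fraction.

Adjust CN=93 to AMC I: 4.2·93/(10 − 0.058·93) → (1953/5) ÷ (2303/500) = 27900/329 ≈ 84.802
Retention S: 1000/CN − 10 with CN=84.802 → S = 500/279 ≈ 1.792 in
Ia = 0.2S: 0.2·1.792 = 0.358 in (exactly 100/279)

S = 500/279 in ≈ 1.792 in; Ia = 100/279 in ≈ 0.358 in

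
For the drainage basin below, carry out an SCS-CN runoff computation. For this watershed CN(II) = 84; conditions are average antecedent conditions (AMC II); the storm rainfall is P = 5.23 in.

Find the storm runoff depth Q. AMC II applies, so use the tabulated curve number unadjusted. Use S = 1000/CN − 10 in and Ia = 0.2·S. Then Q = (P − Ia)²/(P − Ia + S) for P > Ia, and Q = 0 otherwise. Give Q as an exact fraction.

Q = 103693489/29784300 in ≈ 3.481 in

CN(II) = 84; AMC II needs no correction.
Max retention: S = 1000/84 − 10 = 40/21 in (≈ 1.905 in)
Ia = 0.2S: 0.2·1.905 = 0.381 in (exactly 8/21)
Since P=5.230 > Ia=0.381: effective rainfall P−Ia = 10183/2100 in
Q: (10183/2100)² ÷ (14183/2100) = 103693489/29784300 in (≈ 3.481 in)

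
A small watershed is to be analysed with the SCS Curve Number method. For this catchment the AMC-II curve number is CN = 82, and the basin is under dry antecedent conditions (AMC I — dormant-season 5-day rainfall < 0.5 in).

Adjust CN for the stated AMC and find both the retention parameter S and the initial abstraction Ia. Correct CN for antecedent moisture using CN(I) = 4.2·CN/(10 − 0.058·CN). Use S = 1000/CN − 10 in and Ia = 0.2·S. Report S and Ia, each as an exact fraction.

CN(I) from CN(II)=82: (4.2·82)/(10 − 0.058·82) = 28700/437 ≈ 65.675
Max retention: S = 1000/(28700/437) − 10 = 1500/287 in (≈ 5.226 in)
Initial abstraction Ia = S/5 = (1500/287)/5 = 300/287 ≈ 1.045 in

S = 1500/287 in ≈ 5.226 in; Ia = 300/287 in ≈ 1.045 in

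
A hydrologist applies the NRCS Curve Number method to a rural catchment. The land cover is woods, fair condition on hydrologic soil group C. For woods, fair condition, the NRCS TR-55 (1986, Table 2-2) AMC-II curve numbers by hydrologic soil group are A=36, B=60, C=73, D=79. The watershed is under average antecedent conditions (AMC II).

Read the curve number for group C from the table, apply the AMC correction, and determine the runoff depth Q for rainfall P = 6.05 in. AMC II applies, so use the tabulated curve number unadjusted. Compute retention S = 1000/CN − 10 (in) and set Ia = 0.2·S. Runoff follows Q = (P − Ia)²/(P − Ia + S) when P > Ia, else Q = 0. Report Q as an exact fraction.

NRCS table: woods, fair condition, soil group C → CN(II) = 73
AMC II — tabulated CN = 73 applies directly.
Retention S: 1000/CN − 10 with CN=73.000 → S = 270/73 ≈ 3.699 in
Initial abstraction Ia = S/5 = (270/73)/5 = 54/73 ≈ 0.740 in
P − Ia = 6.050 − 0.740 = 7753/1460 ≈ 5.310 in (> 0, runoff occurs)
Q = (7753/1460)²/((7753/1460) + 270/73) = (60109009/2131600)/(13153/1460) = 60109009/19203380 in ≈ 3.130 in

Q = 60109009/19203380 in ≈ 3.130 in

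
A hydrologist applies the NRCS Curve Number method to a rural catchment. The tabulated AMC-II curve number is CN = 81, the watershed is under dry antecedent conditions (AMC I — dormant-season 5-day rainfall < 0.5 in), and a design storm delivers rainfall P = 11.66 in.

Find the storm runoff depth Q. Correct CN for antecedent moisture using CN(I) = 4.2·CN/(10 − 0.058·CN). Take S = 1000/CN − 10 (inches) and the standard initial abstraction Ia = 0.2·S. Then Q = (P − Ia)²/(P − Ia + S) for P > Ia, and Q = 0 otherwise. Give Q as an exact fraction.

CN(I) from CN(II)=81: (4.2·81)/(10 − 0.058·81) = 170100/2651 ≈ 64.164
S = 1000/(170100/2651) − 10 = 9500/1701 in ≈ 5.585 in
Ia = 0.2·(9500/1701) = 1900/1701 in ≈ 1.117 in
Since P=11.660 > Ia=1.117: effective rainfall P−Ia = 896683/85050 in
Q: (896683/85050)² ÷ (1371683/85050) = 804040402489/116661639150 in (≈ 6.892 in)

Q = 804040402489/116661639150 in ≈ 6.892 in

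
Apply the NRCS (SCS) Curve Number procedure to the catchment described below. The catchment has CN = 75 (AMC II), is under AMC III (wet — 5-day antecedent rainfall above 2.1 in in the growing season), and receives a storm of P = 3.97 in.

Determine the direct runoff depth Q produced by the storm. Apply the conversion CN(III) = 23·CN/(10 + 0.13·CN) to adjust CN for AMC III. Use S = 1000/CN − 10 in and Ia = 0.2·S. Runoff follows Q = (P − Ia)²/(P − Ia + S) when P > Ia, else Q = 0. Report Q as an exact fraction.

Q = 644804449/244211700 in ≈ 2.640 in

Adjust CN=75 to AMC III: 23·75/(10 + 0.13·75) → 1725 ÷ (79/4) = 6900/79 ≈ 87.342
S = 1000/(6900/79) − 10 = 100/69 in ≈ 1.449 in
Ia = 0.2S: 0.2·1.449 = 0.290 in (exactly 20/69)
Excess rainfall: 3.970 − 0.290 = 3.680 in; P > Ia so Q > 0
Runoff Q = (P−Ia)²/(P−Ia+S) = (3.680)²/(3.680+1.449) = 644804449/244211700 ≈ 2.640 in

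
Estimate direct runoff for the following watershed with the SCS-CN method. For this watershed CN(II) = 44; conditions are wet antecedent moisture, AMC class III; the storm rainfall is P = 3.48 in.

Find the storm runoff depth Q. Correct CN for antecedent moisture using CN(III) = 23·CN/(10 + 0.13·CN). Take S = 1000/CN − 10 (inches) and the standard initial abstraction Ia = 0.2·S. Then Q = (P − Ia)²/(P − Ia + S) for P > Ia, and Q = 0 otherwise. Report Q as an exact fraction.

Q = 225330121/316319575 in ≈ 0.712 in

Adjust CN=44 to AMC III: 23·44/(10 + 0.13·44) → 1012 ÷ (393/25) = 25300/393 ≈ 64.377
Max retention: S = 1000/(25300/393) − 10 = 1400/253 in (≈ 5.534 in)
Initial abstraction Ia = S/5 = (1400/253)/5 = 280/253 ≈ 1.107 in
Excess rainfall: 3.480 − 1.107 = 2.373 in; P > Ia so Q > 0
Q: (15011/6325)² ÷ (50011/6325) = 225330121/316319575 in (≈ 0.712 in)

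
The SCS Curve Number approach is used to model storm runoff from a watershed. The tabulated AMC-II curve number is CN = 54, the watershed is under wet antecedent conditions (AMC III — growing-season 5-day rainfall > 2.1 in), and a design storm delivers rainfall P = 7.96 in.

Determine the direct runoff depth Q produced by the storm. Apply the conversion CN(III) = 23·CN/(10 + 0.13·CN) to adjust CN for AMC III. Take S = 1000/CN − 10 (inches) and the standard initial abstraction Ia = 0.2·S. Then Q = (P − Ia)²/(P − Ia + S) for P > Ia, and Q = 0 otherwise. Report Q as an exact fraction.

Adjust CN=54 to AMC III: 23·54/(10 + 0.13·54) → 1242 ÷ (851/50) = 2700/37 ≈ 72.973
Retention S: 1000/CN − 10 with CN=72.973 → S = 100/27 ≈ 3.704 in
Ia = 0.2·(100/27) = 20/27 in ≈ 0.741 in
P − Ia = 7.960 − 0.741 = 4873/675 ≈ 7.219 in (> 0, runoff occurs)
Q = (4873/675)²/((4873/675) + 100/27) = (23746129/455625)/(7373/675) = 23746129/4976775 in ≈ 4.771 in

Q = 23746129/4976775 in ≈ 4.771 in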